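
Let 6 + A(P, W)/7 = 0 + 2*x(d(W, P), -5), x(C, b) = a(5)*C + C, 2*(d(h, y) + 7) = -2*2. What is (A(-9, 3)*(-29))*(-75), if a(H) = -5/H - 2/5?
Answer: 18270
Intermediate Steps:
d(h, y) = -9 (d(h, y) = -7 + (-2*2)/2 = -7 + (½)*(-4) = -7 - 2 = -9)
a(H) = -⅖ - 5/H (a(H) = -5/H - 2*⅕ = -5/H - ⅖ = -⅖ - 5/H)
x(C, b) = -2*C/5 (x(C, b) = (-⅖ - 5/5)*C + C = (-⅖ - 5*⅕)*C + C = (-⅖ - 1)*C + C = -7*C/5 + C = -2*C/5)
A(P, W) = 42/5 (A(P, W) = -42 + 7*(0 + 2*(-⅖*(-9))) = -42 + 7*(0 + 2*(18/5)) = -42 + 7*(0 + 36/5) = -42 + 7*(36/5) = -42 + 252/5 = 42/5)
(A(-9, 3)*(-29))*(-75) = ((42/5)*(-29))*(-75) = -1218/5*(-75) = 18270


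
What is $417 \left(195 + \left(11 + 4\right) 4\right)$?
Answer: $106335$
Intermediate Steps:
$417 \left(195 + \left(11 + 4\right) 4\right) = 417 \left(195 + 15 \cdot 4\right) = 417 \left(195 + 60\right) = 417 \cdot 255 = 106335$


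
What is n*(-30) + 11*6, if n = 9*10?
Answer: -2634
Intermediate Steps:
n = 90
n*(-30) + 11*6 = 90*(-30) + 11*6 = -2700 + 66 = -2634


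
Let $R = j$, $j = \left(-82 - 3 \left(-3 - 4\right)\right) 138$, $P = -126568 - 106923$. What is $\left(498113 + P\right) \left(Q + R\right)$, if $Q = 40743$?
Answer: $8553906150$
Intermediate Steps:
$P = -233491$
$j = -8418$ ($j = \left(-82 - -21\right) 138 = \left(-82 + 21\right) 138 = \left(-61\right) 138 = -8418$)
$R = -8418$
$\left(498113 + P\right) \left(Q + R\right) = \left(498113 - 233491\right) \left(40743 - 8418\right) = 264622 \cdot 32325 = 8553906150$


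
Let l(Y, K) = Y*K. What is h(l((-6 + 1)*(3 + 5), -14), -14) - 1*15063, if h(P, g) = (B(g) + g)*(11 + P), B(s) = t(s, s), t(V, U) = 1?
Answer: -22486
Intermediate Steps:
B(s) = 1
l(Y, K) = K*Y
h(P, g) = (1 + g)*(11 + P)
h(l((-6 + 1)*(3 + 5), -14), -14) - 1*15063 = (11 - 14*(-6 + 1)*(3 + 5) + 11*(-14) - 14*(-6 + 1)*(3 + 5)*(-14)) - 1*15063 = (11 - (-70)*8 - 154 - (-70)*8*(-14)) - 15063 = (11 - 14*(-40) - 154 - 14*(-40)*(-14)) - 15063 = (11 + 560 - 154 + 560*(-14)) - 15063 = (11 + 560 - 154 - 7840) - 15063 = -7423 - 15063 = -22486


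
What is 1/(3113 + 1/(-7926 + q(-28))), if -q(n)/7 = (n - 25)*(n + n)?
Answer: 28702/89349325 ≈ 0.00032123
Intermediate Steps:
q(n) = -14*n*(-25 + n) (q(n) = -7*(n - 25)*(n + n) = -7*(-25 + n)*2*n = -14*n*(-25 + n))
1/(3113 + 1/(-7926 + q(-28))) = 1/(3113 + 1/(-7926 + 14*(-28)*(25 - 1*(-28)))) = 1/(3113 + 1/(-7926 + 14*(-28)*(25 + 28))) = 1/(3113 + 1/(-7926 + 14*(-28)*53)) = 1/(3113 + 1/(-7926 - 20776)) = 1/(3113 + 1/(-28702)) = 1/(3113 - 1/28702) = 1/(89349325/28702) = 28702/89349325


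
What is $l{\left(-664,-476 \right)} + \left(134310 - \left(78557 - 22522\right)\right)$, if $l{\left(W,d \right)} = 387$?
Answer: $78662$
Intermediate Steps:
$l{\left(-664,-476 \right)} + \left(134310 - \left(78557 - 22522\right)\right) = 387 + \left(134310 - \left(78557 - 22522\right)\right) = 387 + \left(134310 - 56035\right) = 387 + 78275 = 78662$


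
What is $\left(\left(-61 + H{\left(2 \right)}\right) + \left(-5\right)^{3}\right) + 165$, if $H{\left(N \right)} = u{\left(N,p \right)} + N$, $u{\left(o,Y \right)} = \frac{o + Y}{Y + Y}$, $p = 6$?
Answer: $- \frac{55}{3} \approx -18.333$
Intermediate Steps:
$u{\left(o,Y \right)} = \frac{Y + o}{2 Y}$
$H{\left(N \right)} = \frac{1}{2} + \frac{13 N}{12}$ ($H{\left(N \right)} = \frac{6 + N}{2 \cdot 6} + N = \frac{1}{2} \cdot \frac{1}{6} \left(6 + N\right) + N = \left(\frac{1}{2} + \frac{N}{12}\right) + N = \frac{1}{2} + \frac{13 N}{12}$)
$\left(\left(-61 + H{\left(2 \right)}\right) + \left(-5\right)^{3}\right) + 165 = \left(\left(-61 + \left(\frac{1}{2} + \frac{13}{12} \cdot 2\right)\right) + \left(-5\right)^{3}\right) + 165 = \left(\left(-61 + \left(\frac{1}{2} + \frac{13}{6}\right)\right) - 125\right) + 165 = \left(\left(-61 + \frac{8}{3}\right) - 125\right) + 165 = \left(- \frac{175}{3} - 125\right) + 165 = - \frac{550}{3} + 165 = - \frac{55}{3}$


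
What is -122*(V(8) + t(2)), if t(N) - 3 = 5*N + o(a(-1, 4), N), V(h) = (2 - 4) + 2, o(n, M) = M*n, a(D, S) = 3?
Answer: -2318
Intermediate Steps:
V(h) = 0 (V(h) = -2 + 2 = 0)
t(N) = 3 + 8*N (t(N) = 3 + (5*N + N*3) = 3 + (5*N + 3*N) = 3 + 8*N)
-122*(V(8) + t(2)) = -122*(0 + (3 + 8*2)) = -122*(0 + (3 + 16)) = -122*(0 + 19) = -122*19 = -2318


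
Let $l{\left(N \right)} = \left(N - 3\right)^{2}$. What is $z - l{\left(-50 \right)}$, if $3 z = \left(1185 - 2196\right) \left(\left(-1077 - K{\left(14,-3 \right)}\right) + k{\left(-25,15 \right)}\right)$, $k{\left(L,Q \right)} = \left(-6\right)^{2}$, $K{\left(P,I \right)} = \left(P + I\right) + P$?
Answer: $356433$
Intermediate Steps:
$l{\left(N \right)} = \left(-3 + N\right)^{2}$
$K{\left(P,I \right)} = I + 2 P$ ($K{\left(P,I \right)} = \left(I + P\right) + P = I + 2 P$)
$k{\left(L,Q \right)} = 36$
$z = 359242$ ($z = \frac{\left(1185 - 2196\right) \left(\left(-1077 - \left(-3 + 2 \cdot 14\right)\right) + 36\right)}{3} = \frac{\left(-1011\right) \left(\left(-1077 - \left(-3 + 28\right)\right) + 36\right)}{3} = \frac{\left(-1011\right) \left(\left(-1077 - 25\right) + 36\right)}{3} = \frac{\left(-1011\right) \left(-1102 + 36\right)}{3} = \frac{\left(-1011\right) \left(-1066\right)}{3} = \frac{1}{3} \cdot 1077726 = 359242$)
$z - l{\left(-50 \right)} = 359242 - \left(-3 - 50\right)^{2} = 359242 - \left(-53\right)^{2} = 359242 - 2809 = 356433$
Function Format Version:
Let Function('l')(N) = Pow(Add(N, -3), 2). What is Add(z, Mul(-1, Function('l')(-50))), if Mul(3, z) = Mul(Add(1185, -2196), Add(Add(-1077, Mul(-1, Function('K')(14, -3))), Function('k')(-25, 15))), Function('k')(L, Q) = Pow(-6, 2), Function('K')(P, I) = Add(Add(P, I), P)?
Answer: 356433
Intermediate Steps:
Function('l')(N) = Pow(Add(-3, N), 2)
Function('K')(P, I) = Add(I, Mul(2, P)) (Function('K')(P, I) = Add(Add(I, P), P) = Add(I, Mul(2, P)))
Function('k')(L, Q) = 36
z = 359242 (z = Mul(Rational(1, 3), Mul(Add(1185, -2196), Add(Add(-1077, Mul(-1, Add(-3, Mul(2, 14)))), 36))) = Mul(Rational(1, 3), Mul(-1011, Add(Add(-1077, Mul(-1, Add(-3, 28))), 36))) = Mul(Rational(1, 3), Mul(-1011, Add(Add(-1077, Mul(-1, 25)), 36))) = Mul(Rational(1, 3), Mul(-1011, Add(Add(-1077, -25), 36))) = Mul(Rational(1, 3), Mul(-1011, Add(-1102, 36))) = Mul(Rational(1, 3), Mul(-1011, -1066)) = Mul(Rational(1, 3), 1077726) = 359242)
Add(z, Mul(-1, Function('l')(-50))) = Add(359242, Mul(-1, Pow(Add(-3, -50), 2))) = Add(359242, Mul(-1, Pow(-53, 2))) = Add(359242, Mul(-1, 2809)) = Add(359242, -2809) = 356433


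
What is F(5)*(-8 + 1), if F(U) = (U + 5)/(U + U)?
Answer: -7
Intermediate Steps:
F(U) = (5 + U)/(2*U) (F(U) = (5 + U)/((2*U)) = (5 + U)*(1/(2*U)) = (5 + U)/(2*U))
F(5)*(-8 + 1) = ((½)*(5 + 5)/5)*(-8 + 1) = ((½)*(⅕)*10)*(-7) = 1*(-7) = -7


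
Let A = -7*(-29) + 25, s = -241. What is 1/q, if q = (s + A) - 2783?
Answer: -1/2796 ≈ -0.00035765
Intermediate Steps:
A = 228 (A = 203 + 25 = 228)
q = -2796 (q = (-241 + 228) - 2783 = -13 - 2783 = -2796)
1/q = 1/(-2796) = -1/2796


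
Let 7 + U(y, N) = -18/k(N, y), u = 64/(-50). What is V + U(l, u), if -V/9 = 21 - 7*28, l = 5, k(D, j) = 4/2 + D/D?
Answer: 1562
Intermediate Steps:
u = -32/25 (u = 64*(-1/50) = -32/25 ≈ -1.2800)
k(D, j) = 3 (k(D, j) = 4*(1/2) + 1 = 2 + 1 = 3)
U(y, N) = -13 (U(y, N) = -7 - 18/3 = -7 - 18*1/3 = -7 - 6 = -13)
V = 1575 (V = -9*(21 - 7*28) = -9*(21 - 196) = -9*(-175) = 1575)
V + U(l, u) = 1575 - 13 = 1562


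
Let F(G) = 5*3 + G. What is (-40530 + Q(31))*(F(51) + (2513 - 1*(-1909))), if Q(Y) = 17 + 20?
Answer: -181732584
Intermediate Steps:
F(G) = 15 + G
Q(Y) = 37
(-40530 + Q(31))*(F(51) + (2513 - 1*(-1909))) = (-40530 + 37)*((15 + 51) + (2513 - 1*(-1909))) = -40493*(66 + (2513 + 1909)) = -40493*(66 + 4422) = -40493*4488 = -181732584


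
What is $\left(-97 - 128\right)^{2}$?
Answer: $50625$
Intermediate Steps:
$\left(-97 - 128\right)^{2} = \left(-225\right)^{2} = 50625$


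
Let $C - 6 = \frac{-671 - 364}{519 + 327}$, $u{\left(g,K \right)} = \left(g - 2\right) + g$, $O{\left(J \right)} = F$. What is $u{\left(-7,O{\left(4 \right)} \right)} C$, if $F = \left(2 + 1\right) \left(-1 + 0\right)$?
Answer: $- \frac{3592}{47} \approx -76.426$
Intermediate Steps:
$F = -3$ ($F = 3 \left(-1\right) = -3$)
$O{\left(J \right)} = -3$
$u{\left(g,K \right)} = -2 + 2 g$ ($u{\left(g,K \right)} = \left(-2 + g\right) + g = -2 + 2 g$)
$C = \frac{449}{94}$ ($C = 6 + \frac{-671 - 364}{519 + 327} = 6 - \frac{1035}{846} = 6 - \frac{115}{94} = \frac{449}{94} \approx 4.7766$)
$u{\left(-7,O{\left(4 \right)} \right)} C = \left(-2 + 2 \left(-7\right)\right) \frac{449}{94} = \left(-2 - 14\right) \frac{449}{94} = \left(-16\right) \frac{449}{94} = - \frac{3592}{47}$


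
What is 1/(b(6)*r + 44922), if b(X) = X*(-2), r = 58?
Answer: 1/44226 ≈ 2.2611e-5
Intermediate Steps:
b(X) = -2*X
1/(b(6)*r + 44922) = 1/(-2*6*58 + 44922) = 1/(-12*58 + 44922) = 1/(-696 + 44922) = 1/44226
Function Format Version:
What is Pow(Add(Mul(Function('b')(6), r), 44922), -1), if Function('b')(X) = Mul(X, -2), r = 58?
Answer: Rational(1, 44226) ≈ 2.2611e-5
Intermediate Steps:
Function('b')(X) = Mul(-2, X)
Pow(Add(Mul(Function('b')(6), r), 44922), -1) = Pow(Add(Mul(Mul(-2, 6), 58), 44922), -1) = Pow(Add(Mul(-12, 58), 44922), -1) = Pow(Add(-696, 44922), -1) = Pow(44226, -1) = Rational(1, 44226)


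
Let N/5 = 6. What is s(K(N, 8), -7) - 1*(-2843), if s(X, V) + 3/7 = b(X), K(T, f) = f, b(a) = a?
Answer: 19954/7 ≈ 2850.6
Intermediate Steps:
N = 30 (N = 5*6 = 30)
s(X, V) = -3/7 + X
s(K(N, 8), -7) - 1*(-2843) = (-3/7 + 8) - 1*(-2843) = 53/7 + 2843 = 19954/7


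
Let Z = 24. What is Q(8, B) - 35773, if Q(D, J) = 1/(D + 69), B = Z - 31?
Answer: -2754520/77 ≈ -35773.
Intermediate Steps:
B = -7 (B = 24 - 31 = -7)
Q(D, J) = 1/(69 + D)
Q(8, B) - 35773 = 1/(69 + 8) - 35773 = 1/77 - 35773 = -2754520/77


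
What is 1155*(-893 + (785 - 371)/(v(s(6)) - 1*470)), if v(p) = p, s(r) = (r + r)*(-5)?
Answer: -54712812/53 ≈ -1.0323e+6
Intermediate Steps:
s(r) = -10*r (s(r) = (2*r)*(-5) = -10*r)
1155*(-893 + (785 - 371)/(v(s(6)) - 1*470)) = 1155*(-893 + (785 - 371)/(-10*6 - 1*470)) = 1155*(-893 + 414/(-60 - 470)) = 1155*(-893 + 414/(-530)) = 1155*(-893 + 414*(-1/530)) = 1155*(-893 - 207/265) = 1155*(-236852/265) = -54712812/53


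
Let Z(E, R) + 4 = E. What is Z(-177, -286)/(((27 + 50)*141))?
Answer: -181/10857 ≈ -0.016671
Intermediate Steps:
Z(E, R) = -4 + E
Z(-177, -286)/(((27 + 50)*141)) = (-4 - 177)/(((27 + 50)*141)) = -181/(77*141) = -181/10857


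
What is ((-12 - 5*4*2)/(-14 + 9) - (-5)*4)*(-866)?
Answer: -131632/5 ≈ -26326.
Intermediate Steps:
((-12 - 5*4*2)/(-14 + 9) - (-5)*4)*(-866) = ((-12 - 20*2)/(-5) - 1*(-20))*(-866) = ((-12 - 40)*(-⅕) + 20)*(-866) = (-52*(-⅕) + 20)*(-866) = (52/5 + 20)*(-866) = (152/5)*(-866) = -131632/5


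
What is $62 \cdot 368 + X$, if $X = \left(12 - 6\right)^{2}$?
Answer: $22852$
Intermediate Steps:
$X = 36$ ($X = 6^{2} = 36$)
$62 \cdot 368 + X = 62 \cdot 368 + 36 = 22816 + 36 = 22852$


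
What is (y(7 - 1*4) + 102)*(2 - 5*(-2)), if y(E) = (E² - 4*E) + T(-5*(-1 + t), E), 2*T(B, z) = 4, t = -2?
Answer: 1212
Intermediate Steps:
T(B, z) = 2 (T(B, z) = (½)*4 = 2)
y(E) = 2 + E² - 4*E (y(E) = (E² - 4*E) + 2 = 2 + E² - 4*E)
(y(7 - 1*4) + 102)*(2 - 5*(-2)) = ((2 + (7 - 1*4)² - 4*(7 - 1*4)) + 102)*(2 - 5*(-2)) = ((2 + (7 - 4)² - 4*(7 - 4)) + 102)*(2 + 10) = ((2 + 3² - 4*3) + 102)*12 = ((2 + 9 - 12) + 102)*12 = (-1 + 102)*12 = 101*12 = 1212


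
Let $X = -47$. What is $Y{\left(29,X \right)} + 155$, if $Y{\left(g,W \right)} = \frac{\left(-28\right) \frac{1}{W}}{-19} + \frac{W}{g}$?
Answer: $\frac{3971252}{25897} \approx 153.35$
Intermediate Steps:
$Y{\left(g,W \right)} = \frac{28}{19 W} + \frac{W}{g}$ ($Y{\left(g,W \right)} = - \frac{28}{W} \left(- \frac{1}{19}\right) + \frac{W}{g} = \frac{28}{19 W} + \frac{W}{g}$)
$Y{\left(29,X \right)} + 155 = \left(\frac{28}{19 \left(-47\right)} - \frac{47}{29}\right) + 155 = \left(\frac{28}{19} \left(- \frac{1}{47}\right) - \frac{47}{29}\right) + 155 = \left(- \frac{28}{893} - \frac{47}{29}\right) + 155 = - \frac{42783}{25897} + 155 = \frac{3971252}{25897}$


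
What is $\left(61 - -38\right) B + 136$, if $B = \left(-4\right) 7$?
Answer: $-2636$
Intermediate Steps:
$B = -28$
$\left(61 - -38\right) B + 136 = \left(61 - -38\right) \left(-28\right) + 136 = \left(61 + 38\right) \left(-28\right) + 136 = 99 \left(-28\right) + 136 = -2772 + 136 = -2636$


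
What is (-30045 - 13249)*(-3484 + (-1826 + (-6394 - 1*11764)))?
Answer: 1016023592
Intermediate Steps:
(-30045 - 13249)*(-3484 + (-1826 + (-6394 - 1*11764))) = -43294*(-3484 + (-1826 + (-6394 - 11764))) = -43294*(-3484 + (-1826 - 18158)) = -43294*(-3484 - 19984) = -43294*(-23468) = 1016023592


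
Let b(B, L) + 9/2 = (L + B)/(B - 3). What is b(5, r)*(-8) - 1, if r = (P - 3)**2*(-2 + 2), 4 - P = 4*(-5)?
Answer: 15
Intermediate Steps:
P = 24 (P = 4 - 4*(-5) = 4 - 1*(-20) = 4 + 20 = 24)
r = 0 (r = (24 - 3)**2*(-2 + 2) = 21**2*0 = 441*0 = 0)
b(B, L) = -9/2 + (B + L)/(-3 + B) (b(B, L) = -9/2 + (L + B)/(B - 3) = -9/2 + (B + L)/(-3 + B))
b(5, r)*(-8) - 1 = ((27 - 7*5 + 2*0)/(2*(-3 + 5)))*(-8) - 1 = ((1/2)*(27 - 35 + 0)/2)*(-8) - 1 = ((1/2)*(1/2)*(-8))*(-8) - 1 = -2*(-8) - 1 = 16 - 1 = 15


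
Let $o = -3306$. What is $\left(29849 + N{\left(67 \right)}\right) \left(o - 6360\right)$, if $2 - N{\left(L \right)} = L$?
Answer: $-287892144$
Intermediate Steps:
$N{\left(L \right)} = 2 - L$
$\left(29849 + N{\left(67 \right)}\right) \left(o - 6360\right) = \left(29849 + \left(2 - 67\right)\right) \left(-3306 - 6360\right) = \left(29849 + \left(2 - 67\right)\right) \left(-9666\right) = \left(29849 - 65\right) \left(-9666\right) = 29784 \left(-9666\right) = -287892144$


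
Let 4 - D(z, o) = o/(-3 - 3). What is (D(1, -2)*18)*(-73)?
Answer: -4818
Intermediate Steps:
D(z, o) = 4 + o/6 (D(z, o) = 4 - o/(-3 - 3) = 4 - o/(-6) = 4 - o*(-1)/6 = 4 - (-1)*o/6 = 4 + o/6)
(D(1, -2)*18)*(-73) = ((4 + (1/6)*(-2))*18)*(-73) = ((4 - 1/3)*18)*(-73) = ((11/3)*18)*(-73) = 66*(-73) = -4818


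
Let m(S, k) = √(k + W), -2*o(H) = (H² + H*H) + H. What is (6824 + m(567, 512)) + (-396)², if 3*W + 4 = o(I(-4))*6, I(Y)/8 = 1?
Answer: 163640 + 2*√843/3 ≈ 1.6366e+5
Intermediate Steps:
I(Y) = 8 (I(Y) = 8*1 = 8)
o(H) = -H² - H/2 (o(H) = -((H² + H*H) + H)/2 = -((H² + H²) + H)/2 = -(2*H² + H)/2 = -(H + 2*H²)/2 = -H² - H/2)
W = -412/3 (W = -4/3 + (-1*8*(½ + 8)*6)/3 = -4/3 + (-1*8*17/2*6)/3 = -4/3 + (-68*6)/3 = -4/3 + (⅓)*(-408) = -4/3 - 136 = -412/3 ≈ -137.33)
m(S, k) = √(-412/3 + k) (m(S, k) = √(k - 412/3) = √(-412/3 + k))
(6824 + m(567, 512)) + (-396)² = (6824 + √(-1236 + 9*512)/3) + (-396)² = (6824 + √(-1236 + 4608)/3) + 156816 = (6824 + √3372/3) + 156816 = (6824 + (2*√843)/3) + 156816 = (6824 + 2*√843/3) + 156816 = 163640 + 2*√843/3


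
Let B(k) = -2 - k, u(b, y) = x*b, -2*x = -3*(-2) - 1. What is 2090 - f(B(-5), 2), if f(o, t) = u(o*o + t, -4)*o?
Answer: 4345/2 ≈ 2172.5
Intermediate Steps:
x = -5/2 (x = -(-3*(-2) - 1)/2 = -(6 - 1)/2 = -1/2*5 = -5/2 ≈ -2.5000)
u(b, y) = -5*b/2
f(o, t) = o*(-5*t/2 - 5*o**2/2) (f(o, t) = (-5*(o*o + t)/2)*o = (-5*(o**2 + t)/2)*o = (-5*(t + o**2)/2)*o = (-5*t/2 - 5*o**2/2)*o = o*(-5*t/2 - 5*o**2/2))
2090 - f(B(-5), 2) = 2090 - 5*(-2 - 1*(-5))*(-1*2 - (-2 - 1*(-5))**2)/2 = 2090 - 5*(-2 + 5)*(-2 - (-2 + 5)**2)/2 = 2090 - 5*3*(-2 - 1*3**2)/2 = 2090 - 5*3*(-2 - 1*9)/2 = 2090 - 5*3*(-2 - 9)/2 = 2090 - 5*3*(-11)/2 = 2090 - 1*(-165/2) = 2090 + 165/2 = 4345/2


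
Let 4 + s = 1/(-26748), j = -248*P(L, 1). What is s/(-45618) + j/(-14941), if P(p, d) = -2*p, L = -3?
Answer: 1817241695245/18230862734424 ≈ 0.099679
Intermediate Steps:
j = -1488 (j = -(-496)*(-3) = -248*6 = -1488)
s = -106993/26748 (s = -4 + 1/(-26748) = -4 - 1/26748 = -106993/26748 ≈ -4.0000)
s/(-45618) + j/(-14941) = -106993/26748/(-45618) - 1488/(-14941) = -106993/26748*(-1/45618) - 1488*(-1/14941) = 106993/1220190264 + 1488/14941 = 1817241695245/18230862734424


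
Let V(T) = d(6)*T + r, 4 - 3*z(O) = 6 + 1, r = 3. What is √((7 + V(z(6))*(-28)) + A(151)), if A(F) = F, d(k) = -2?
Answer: 3*√2 ≈ 4.2426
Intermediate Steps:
z(O) = -1 (z(O) = 4/3 - (6 + 1)/3 = 4/3 - ⅓*7 = 4/3 - 7/3 = -1)
V(T) = 3 - 2*T (V(T) = -2*T + 3 = 3 - 2*T)
√((7 + V(z(6))*(-28)) + A(151)) = √((7 + (3 - 2*(-1))*(-28)) + 151) = √((7 + (3 + 2)*(-28)) + 151) = √((7 + 5*(-28)) + 151) = √((7 - 140) + 151) = √(-133 + 151) = √18 = 3*√2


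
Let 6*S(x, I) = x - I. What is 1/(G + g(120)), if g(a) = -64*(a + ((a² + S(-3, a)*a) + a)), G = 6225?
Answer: -1/773295 ≈ -1.2932e-6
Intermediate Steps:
S(x, I) = -I/6 + x/6 (S(x, I) = (x - I)/6 = -I/6 + x/6)
g(a) = -128*a - 64*a² - 64*a*(-½ - a/6) (g(a) = -64*(a + ((a² + (-a/6 + (⅙)*(-3))*a) + a)) = -64*(a + ((a² + (-a/6 - ½)*a) + a)) = -64*(a + ((a² + (-½ - a/6)*a) + a)) = -64*(a + ((a² + a*(-½ - a/6)) + a)) = -64*(a + (a + a² + a*(-½ - a/6))) = -64*(a² + 2*a + a*(-½ - a/6)) = -128*a - 64*a² - 64*a*(-½ - a/6))
1/(G + g(120)) = 1/(6225 - 32/3*120*(9 + 5*120)) = 1/(6225 - 32/3*120*(9 + 600)) = 1/(6225 - 32/3*120*609) = 1/(6225 - 779520) = 1/(-773295) = -1/773295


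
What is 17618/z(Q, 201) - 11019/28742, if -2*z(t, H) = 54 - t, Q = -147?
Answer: -1014967931/5777142 ≈ -175.69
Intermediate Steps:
z(t, H) = -27 + t/2 (z(t, H) = -(54 - t)/2 = -27 + t/2)
17618/z(Q, 201) - 11019/28742 = 17618/(-27 + (½)*(-147)) - 11019/28742 = 17618/(-27 - 147/2) - 11019*1/28742 = 17618/(-201/2) - 11019/28742 = 17618*(-2/201) - 11019/28742 = -35236/201 - 11019/28742 = -1014967931/5777142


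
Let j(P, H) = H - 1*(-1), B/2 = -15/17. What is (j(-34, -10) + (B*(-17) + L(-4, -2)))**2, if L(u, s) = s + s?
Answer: 289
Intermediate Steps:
B = -30/17 (B = 2*(-15/17) = -30/17 ≈ -1.7647)
L(u, s) = 2*s
j(P, H) = 1 + H (j(P, H) = H + 1 = 1 + H)
(j(-34, -10) + (B*(-17) + L(-4, -2)))**2 = ((1 - 10) + (-30/17*(-17) + 2*(-2)))**2 = (-9 + (30 - 4))**2 = (-9 + 26)**2 = 17**2 = 289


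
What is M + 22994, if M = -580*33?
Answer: 3854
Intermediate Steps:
M = -19140
M + 22994 = -19140 + 22994 = 3854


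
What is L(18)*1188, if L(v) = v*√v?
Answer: 64152*√2 ≈ 90725.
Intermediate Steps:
L(v) = v^(3/2)
L(18)*1188 = 18^(3/2)*1188 = (54*√2)*1188 = 64152*√2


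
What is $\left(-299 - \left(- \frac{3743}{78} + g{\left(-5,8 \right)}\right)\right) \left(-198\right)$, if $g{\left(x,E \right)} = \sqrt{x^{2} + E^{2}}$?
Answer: $\frac{646107}{13} + 198 \sqrt{89} \approx 51568.0$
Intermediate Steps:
$g{\left(x,E \right)} = \sqrt{E^{2} + x^{2}}$
$\left(-299 - \left(- \frac{3743}{78} + g{\left(-5,8 \right)}\right)\right) \left(-198\right) = \left(-299 + \left(\left(48 - \sqrt{8^{2} + \left(-5\right)^{2}}\right) - \frac{1}{78}\right)\right) \left(-198\right) = \left(-299 + \left(\left(48 - \sqrt{64 + 25}\right) - \frac{1}{78}\right)\right) \left(-198\right) = \left(-299 + \left(\left(48 - \sqrt{89}\right) - \frac{1}{78}\right)\right) \left(-198\right) = \left(-299 + \left(\frac{3743}{78} - \sqrt{89}\right)\right) \left(-198\right) = \left(- \frac{19579}{78} - \sqrt{89}\right) \left(-198\right) = \frac{646107}{13} + 198 \sqrt{89}$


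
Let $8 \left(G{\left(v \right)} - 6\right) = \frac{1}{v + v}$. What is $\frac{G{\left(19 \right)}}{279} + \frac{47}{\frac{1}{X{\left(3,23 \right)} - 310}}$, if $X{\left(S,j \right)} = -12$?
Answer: $- \frac{1283603519}{84816} \approx -15134.0$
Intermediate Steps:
$G{\left(v \right)} = 6 + \frac{1}{16 v}$ ($G{\left(v \right)} = 6 + \frac{1}{8 \left(v + v\right)} = 6 + \frac{1}{8 \cdot 2 v} = 6 + \frac{\frac{1}{2} \frac{1}{v}}{8} = 6 + \frac{1}{16 v}$)
$\frac{G{\left(19 \right)}}{279} + \frac{47}{\frac{1}{X{\left(3,23 \right)} - 310}} = \frac{6 + \frac{1}{16 \cdot 19}}{279} + \frac{47}{\frac{1}{-12 - 310}} = \left(6 + \frac{1}{16} \cdot \frac{1}{19}\right) \frac{1}{279} + \frac{47}{\frac{1}{-322}} = \left(6 + \frac{1}{304}\right) \frac{1}{279} + \frac{47}{- \frac{1}{322}} = \frac{1825}{304} \cdot \frac{1}{279} + 47 \left(-322\right) = \frac{1825}{84816} - 15134 = - \frac{1283603519}{84816}$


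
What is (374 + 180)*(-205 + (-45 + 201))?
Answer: -27146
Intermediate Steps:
(374 + 180)*(-205 + (-45 + 201)) = 554*(-205 + 156) = 554*(-49) = -27146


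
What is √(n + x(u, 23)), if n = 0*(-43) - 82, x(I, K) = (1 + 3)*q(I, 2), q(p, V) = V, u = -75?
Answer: I*√74 ≈ 8.6023*I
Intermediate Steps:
x(I, K) = 8 (x(I, K) = (1 + 3)*2 = 4*2 = 8)
n = -82 (n = 0 - 82 = -82)
√(n + x(u, 23)) = √(-82 + 8) = √(-74) = I*√74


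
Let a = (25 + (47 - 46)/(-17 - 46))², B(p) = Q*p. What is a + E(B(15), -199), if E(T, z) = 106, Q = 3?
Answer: 2898190/3969 ≈ 730.21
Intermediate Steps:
B(p) = 3*p
a = 2477476/3969 (a = (25 + 1/(-63))² = (25 + 1*(-1/63))² = (25 - 1/63)² = (1574/63)² = 2477476/3969 ≈ 624.21)
a + E(B(15), -199) = 2477476/3969 + 106 = 2898190/3969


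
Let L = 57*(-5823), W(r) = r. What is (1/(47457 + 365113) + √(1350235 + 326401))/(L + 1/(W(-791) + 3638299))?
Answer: -1818754/249053845805691295 - 7275016*√419159/1207328917787 ≈ -0.0039012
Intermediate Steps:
L = -331911
(1/(47457 + 365113) + √(1350235 + 326401))/(L + 1/(W(-791) + 3638299)) = (1/(47457 + 365113) + √(1350235 + 326401))/(-331911 + 1/(-791 + 3638299)) = (1/412570 + √1676636)/(-331911 + 1/3637508) = (1/412570 + 2*√419159)/(-331911 + 1/3637508) = (1/412570 + 2*√419159)/(-1207328917787/3637508) = (1/412570 + 2*√419159)*(-3637508/1207328917787) = -1818754/249053845805691295 - 7275016*√419159/1207328917787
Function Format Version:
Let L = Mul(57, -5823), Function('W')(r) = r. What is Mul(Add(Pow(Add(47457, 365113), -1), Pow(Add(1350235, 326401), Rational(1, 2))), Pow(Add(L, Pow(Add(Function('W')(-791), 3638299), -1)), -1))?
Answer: Add(Rational(-1818754, 249053845805691295), Mul(Rational(-7275016, 1207328917787), Pow(419159, Rational(1, 2)))) ≈ -0.0039012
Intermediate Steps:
L = -331911
Mul(Add(Pow(Add(47457, 365113), -1), Pow(Add(1350235, 326401), Rational(1, 2))), Pow(Add(L, Pow(Add(Function('W')(-791), 3638299), -1)), -1)) = Mul(Add(Pow(Add(47457, 365113), -1), Pow(Add(1350235, 326401), Rational(1, 2))), Pow(Add(-331911, Pow(Add(-791, 3638299), -1)), -1)) = Mul(Add(Pow(412570, -1), Pow(1676636, Rational(1, 2))), Pow(Add(-331911, Pow(3637508, -1)), -1)) = Mul(Add(Rational(1, 412570), Mul(2, Pow(419159, Rational(1, 2)))), Pow(Add(-331911, Rational(1, 3637508)), -1)) = Mul(Add(Rational(1, 412570), Mul(2, Pow(419159, Rational(1, 2)))), Pow(Rational(-1207328917787, 3637508), -1)) = Mul(Add(Rational(1, 412570), Mul(2, Pow(419159, Rational(1, 2)))), Rational(-3637508, 1207328917787)) = Add(Rational(-1818754, 249053845805691295), Mul(Rational(-7275016, 1207328917787), Pow(419159, Rational(1, 2))))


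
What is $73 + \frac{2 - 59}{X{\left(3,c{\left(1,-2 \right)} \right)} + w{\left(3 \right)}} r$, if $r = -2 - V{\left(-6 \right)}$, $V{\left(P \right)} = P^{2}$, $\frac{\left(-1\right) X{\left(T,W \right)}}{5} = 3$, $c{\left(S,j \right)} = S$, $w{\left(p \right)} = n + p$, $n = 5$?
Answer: $- \frac{1655}{7} \approx -236.43$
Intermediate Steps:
$w{\left(p \right)} = 5 + p$
$X{\left(T,W \right)} = -15$ ($X{\left(T,W \right)} = \left(-5\right) 3 = -15$)
$r = -38$ ($r = -2 - \left(-6\right)^{2} = -2 - 36 = -38$)
$73 + \frac{2 - 59}{X{\left(3,c{\left(1,-2 \right)} \right)} + w{\left(3 \right)}} r = 73 + \frac{2 - 59}{-15 + \left(5 + 3\right)} \left(-38\right) = 73 + - \frac{57}{-15 + 8} \left(-38\right) = 73 + - \frac{57}{-7} \left(-38\right) = 73 + \left(-57\right) \left(- \frac{1}{7}\right) \left(-38\right) = 73 + \frac{57}{7} \left(-38\right) = 73 - \frac{2166}{7} = - \frac{1655}{7}$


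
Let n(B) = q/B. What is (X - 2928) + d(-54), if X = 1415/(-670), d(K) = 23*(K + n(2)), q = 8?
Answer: -546735/134 ≈ -4080.1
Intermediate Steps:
n(B) = 8/B
d(K) = 92 + 23*K (d(K) = 23*(K + 8/2) = 23*(K + 8*(½)) = 23*(K + 4) = 23*(4 + K) = 92 + 23*K)
X = -283/134 (X = 1415*(-1/670) = -283/134 ≈ -2.1119)
(X - 2928) + d(-54) = (-283/134 - 2928) + (92 + 23*(-54)) = -392635/134 + (92 - 1242) = -392635/134 - 1150 = -546735/134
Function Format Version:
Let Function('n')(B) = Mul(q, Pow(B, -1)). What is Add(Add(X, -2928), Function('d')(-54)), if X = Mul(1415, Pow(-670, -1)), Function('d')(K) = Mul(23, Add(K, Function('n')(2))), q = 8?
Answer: Rational(-546735, 134) ≈ -4080.1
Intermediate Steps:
Function('n')(B) = Mul(8, Pow(B, -1))
Function('d')(K) = Add(92, Mul(23, K)) (Function('d')(K) = Mul(23, Add(K, Mul(8, Pow(2, -1)))) = Mul(23, Add(K, Mul(8, Rational(1, 2)))) = Mul(23, Add(K, 4)) = Mul(23, Add(4, K)) = Add(92, Mul(23, K)))
X = Rational(-283, 134) (X = Mul(1415, Rational(-1, 670)) = Rational(-283, 134) ≈ -2.1119)
Add(Add(X, -2928), Function('d')(-54)) = Add(Add(Rational(-283, 134), -2928), Add(92, Mul(23, -54))) = Add(Rational(-392635, 134), Add(92, -1242)) = Add(Rational(-392635, 134), -1150) = Rational(-546735, 134)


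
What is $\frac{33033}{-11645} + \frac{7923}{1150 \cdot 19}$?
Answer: $- \frac{6626397}{2678350} \approx -2.4741$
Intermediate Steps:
$\frac{33033}{-11645} + \frac{7923}{1150 \cdot 19} = 33033 \left(- \frac{1}{11645}\right) + \frac{7923}{21850} = - \frac{33033}{11645} + 7923 \cdot \frac{1}{21850} = - \frac{33033}{11645} + \frac{417}{1150} = - \frac{6626397}{2678350}$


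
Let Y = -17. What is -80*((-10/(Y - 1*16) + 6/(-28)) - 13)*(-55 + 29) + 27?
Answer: -6197363/231 ≈ -26828.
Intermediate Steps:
-80*((-10/(Y - 1*16) + 6/(-28)) - 13)*(-55 + 29) + 27 = -80*((-10/(-17 - 1*16) + 6/(-28)) - 13)*(-55 + 29) + 27 = -80*((-10/(-17 - 16) + 6*(-1/28)) - 13)*(-26) + 27 = -80*((-10/(-33) - 3/14) - 13)*(-26) + 27 = -80*((-10*(-1/33) - 3/14) - 13)*(-26) + 27 = -80*((10/33 - 3/14) - 13)*(-26) + 27 = -80*(41/462 - 13)*(-26) + 27 = -(-238600)*(-26)/231 + 27 = -80*77545/231 + 27 = -6203600/231 + 27 = -6197363/231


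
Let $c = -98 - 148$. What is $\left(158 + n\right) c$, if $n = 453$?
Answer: $-150306$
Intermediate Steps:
$c = -246$ ($c = -98 - 148 = -246$)
$\left(158 + n\right) c = \left(158 + 453\right) \left(-246\right) = 611 \left(-246\right) = -150306$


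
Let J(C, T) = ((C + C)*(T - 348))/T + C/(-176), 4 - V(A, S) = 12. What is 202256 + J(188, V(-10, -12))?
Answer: 9635425/44 ≈ 2.1899e+5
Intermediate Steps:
V(A, S) = -8 (V(A, S) = 4 - 1*12 = 4 - 12 = -8)
J(C, T) = -C/176 + 2*C*(-348 + T)/T (J(C, T) = ((2*C)*(-348 + T))/T + C*(-1/176) = (2*C*(-348 + T))/T - C/176 = 2*C*(-348 + T)/T - C/176 = -C/176 + 2*C*(-348 + T)/T)
202256 + J(188, V(-10, -12)) = 202256 + ((351/176)*188 - 696*188/(-8)) = 202256 + (16497/44 - 696*188*(-1/8)) = 202256 + (16497/44 + 16356) = 202256 + 736161/44 = 9635425/44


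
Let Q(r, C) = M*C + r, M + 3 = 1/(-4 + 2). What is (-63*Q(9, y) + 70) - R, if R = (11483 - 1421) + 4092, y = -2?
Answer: -15092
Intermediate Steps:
M = -7/2 (M = -3 + 1/(-4 + 2) = -3 + 1/(-2) = -3 - ½ = -7/2 ≈ -3.5000)
Q(r, C) = r - 7*C/2 (Q(r, C) = -7*C/2 + r = r - 7*C/2)
R = 14154 (R = 10062 + 4092 = 14154)
(-63*Q(9, y) + 70) - R = (-63*(9 - 7/2*(-2)) + 70) - 1*14154 = (-63*(9 + 7) + 70) - 14154 = (-63*16 + 70) - 14154 = (-1008 + 70) - 14154 = -938 - 14154 = -15092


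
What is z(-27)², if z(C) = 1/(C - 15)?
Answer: 1/1764 ≈ 0.00056689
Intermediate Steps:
z(C) = 1/(-15 + C)
z(-27)² = (1/(-15 - 27))² = (1/(-42))² = (-1/42)² = 1/1764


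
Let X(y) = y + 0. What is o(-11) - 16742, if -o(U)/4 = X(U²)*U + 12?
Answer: -11466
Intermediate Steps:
X(y) = y
o(U) = -48 - 4*U³ (o(U) = -4*(U²*U + 12) = -4*(U³ + 12) = -4*(12 + U³) = -48 - 4*U³)
o(-11) - 16742 = (-48 - 4*(-11)³) - 16742 = (-48 - 4*(-1331)) - 16742 = (-48 + 5324) - 16742 = 5276 - 16742 = -11466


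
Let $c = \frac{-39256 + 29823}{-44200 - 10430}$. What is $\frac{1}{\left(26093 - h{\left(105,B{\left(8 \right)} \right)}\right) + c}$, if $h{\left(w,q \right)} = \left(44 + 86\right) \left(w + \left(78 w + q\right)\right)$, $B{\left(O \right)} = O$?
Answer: $- \frac{54630}{57541605677} \approx -9.494 \cdot 10^{-7}$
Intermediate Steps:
$h{\left(w,q \right)} = 130 q + 10270 w$ ($h{\left(w,q \right)} = 130 \left(w + \left(q + 78 w\right)\right) = 130 \left(q + 79 w\right) = 130 q + 10270 w$)
$c = \frac{9433}{54630}$ ($c = - \frac{9433}{-54630} = \left(-9433\right) \left(- \frac{1}{54630}\right) = \frac{9433}{54630} \approx 0.17267$)
$\frac{1}{\left(26093 - h{\left(105,B{\left(8 \right)} \right)}\right) + c} = \frac{1}{\left(26093 - \left(130 \cdot 8 + 10270 \cdot 105\right)\right) + \frac{9433}{54630}} = \frac{1}{\left(26093 - \left(1040 + 1078350\right)\right) + \frac{9433}{54630}} = \frac{1}{\left(26093 - 1079390\right) + \frac{9433}{54630}} = \frac{1}{-1053297 + \frac{9433}{54630}} = \frac{1}{- \frac{57541605677}{54630}} = - \frac{54630}{57541605677}$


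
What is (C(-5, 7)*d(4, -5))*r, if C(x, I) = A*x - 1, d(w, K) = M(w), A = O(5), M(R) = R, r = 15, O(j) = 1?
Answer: -360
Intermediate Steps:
A = 1
d(w, K) = w
C(x, I) = -1 + x (C(x, I) = 1*x - 1 = x - 1 = -1 + x)
(C(-5, 7)*d(4, -5))*r = ((-1 - 5)*4)*15 = -6*4*15 = -24*15 = -360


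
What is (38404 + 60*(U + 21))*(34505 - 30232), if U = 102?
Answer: 195635032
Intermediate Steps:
(38404 + 60*(U + 21))*(34505 - 30232) = (38404 + 60*(102 + 21))*(34505 - 30232) = (38404 + 60*123)*4273 = (38404 + 7380)*4273 = 45784*4273 = 195635032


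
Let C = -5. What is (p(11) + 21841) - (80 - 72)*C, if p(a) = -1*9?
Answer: 21872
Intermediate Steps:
p(a) = -9
(p(11) + 21841) - (80 - 72)*C = (-9 + 21841) - (80 - 72)*(-5) = 21832 - 8*(-5) = 21832 - 1*(-40) = 21832 + 40 = 21872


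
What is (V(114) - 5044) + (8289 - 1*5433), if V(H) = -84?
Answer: -2272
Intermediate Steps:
(V(114) - 5044) + (8289 - 1*5433) = (-84 - 5044) + (8289 - 1*5433) = -5128 + (8289 - 5433) = -5128 + 2856 = -2272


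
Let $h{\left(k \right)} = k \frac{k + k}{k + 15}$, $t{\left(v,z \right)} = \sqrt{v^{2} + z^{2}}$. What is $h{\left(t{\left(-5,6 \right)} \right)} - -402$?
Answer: $\frac{33879}{82} - \frac{61 \sqrt{61}}{82} \approx 407.35$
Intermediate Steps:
$h{\left(k \right)} = \frac{2 k^{2}}{15 + k}$ ($h{\left(k \right)} = k \frac{2 k}{15 + k} = \frac{2 k^{2}}{15 + k}$)
$h{\left(t{\left(-5,6 \right)} \right)} - -402 = \frac{2 \left(\sqrt{\left(-5\right)^{2} + 6^{2}}\right)^{2}}{15 + \sqrt{\left(-5\right)^{2} + 6^{2}}} - -402 = \frac{2 \left(\sqrt{25 + 36}\right)^{2}}{15 + \sqrt{25 + 36}} + 402 = \frac{2 \left(\sqrt{61}\right)^{2}}{15 + \sqrt{61}} + 402 = 2 \cdot 61 \frac{1}{15 + \sqrt{61}} + 402 = \frac{122}{15 + \sqrt{61}} + 402 = 402 + \frac{122}{15 + \sqrt{61}}$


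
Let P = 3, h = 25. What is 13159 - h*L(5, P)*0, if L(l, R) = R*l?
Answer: 13159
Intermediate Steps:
13159 - h*L(5, P)*0 = 13159 - 25*(3*5)*0 = 13159 - 25*15*0 = 13159 - 375*0 = 13159 - 1*0 = 13159 + 0 = 13159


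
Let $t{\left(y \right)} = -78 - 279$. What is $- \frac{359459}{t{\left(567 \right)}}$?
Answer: $\frac{359459}{357} \approx 1006.9$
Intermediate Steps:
$t{\left(y \right)} = -357$
$- \frac{359459}{t{\left(567 \right)}} = - \frac{359459}{-357} = \left(-359459\right) \left(- \frac{1}{357}\right) = \frac{359459}{357}$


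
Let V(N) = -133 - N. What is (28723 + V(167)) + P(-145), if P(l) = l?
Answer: 28278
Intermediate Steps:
(28723 + V(167)) + P(-145) = (28723 + (-133 - 1*167)) - 145 = (28723 + (-133 - 167)) - 145 = (28723 - 300) - 145 = 28423 - 145 = 28278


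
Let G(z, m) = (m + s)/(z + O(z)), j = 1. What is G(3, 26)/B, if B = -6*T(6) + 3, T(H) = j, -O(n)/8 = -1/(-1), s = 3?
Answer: 29/15 ≈ 1.9333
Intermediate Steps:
O(n) = -8 (O(n) = -(-8)/(-1) = -(-8)*(-1) = -8*1 = -8)
T(H) = 1
B = -3 (B = -6*1 + 3 = -6 + 3 = -3)
G(z, m) = (3 + m)/(-8 + z) (G(z, m) = (m + 3)/(z - 8) = (3 + m)/(-8 + z))
G(3, 26)/B = ((3 + 26)/(-8 + 3))/(-3) = (29/(-5))*(-1/3) = -1/5*29*(-1/3) = -29/5*(-1/3) = 29/15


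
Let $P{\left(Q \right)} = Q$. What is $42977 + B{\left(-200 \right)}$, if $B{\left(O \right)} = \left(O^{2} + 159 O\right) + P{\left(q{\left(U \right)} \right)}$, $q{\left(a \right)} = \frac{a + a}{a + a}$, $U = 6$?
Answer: $51178$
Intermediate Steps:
$q{\left(a \right)} = 1$ ($q{\left(a \right)} = \frac{2 a}{2 a} = 2 a \frac{1}{2 a} = 1$)
$B{\left(O \right)} = 1 + O^{2} + 159 O$ ($B{\left(O \right)} = \left(O^{2} + 159 O\right) + 1 = 1 + O^{2} + 159 O$)
$42977 + B{\left(-200 \right)} = 42977 + \left(1 + \left(-200\right)^{2} + 159 \left(-200\right)\right) = 42977 + \left(1 + 40000 - 31800\right) = 42977 + 8201 = 51178$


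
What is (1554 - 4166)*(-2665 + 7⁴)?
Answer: 689568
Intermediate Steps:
(1554 - 4166)*(-2665 + 7⁴) = -2612*(-2665 + 2401) = -2612*(-264) = 689568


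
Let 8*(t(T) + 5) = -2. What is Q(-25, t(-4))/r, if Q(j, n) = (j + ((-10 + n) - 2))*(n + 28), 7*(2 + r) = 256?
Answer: -107653/3872 ≈ -27.803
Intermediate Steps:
r = 242/7 (r = -2 + (1/7)*256 = -2 + 256/7 = 242/7 ≈ 34.571)
t(T) = -21/4 (t(T) = -5 + (1/8)*(-2) = -5 - 1/4 = -21/4)
Q(j, n) = (28 + n)*(-12 + j + n) (Q(j, n) = (j + (-12 + n))*(28 + n) = (-12 + j + n)*(28 + n) = (28 + n)*(-12 + j + n))
Q(-25, t(-4))/r = (-336 + (-21/4)**2 + 16*(-21/4) + 28*(-25) - 25*(-21/4))/(242/7) = (-336 + 441/16 - 84 - 700 + 525/4)*(7/242) = -15379/16*7/242 = -107653/3872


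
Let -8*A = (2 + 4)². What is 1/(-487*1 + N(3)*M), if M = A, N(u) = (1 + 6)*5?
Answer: -2/1289 ≈ -0.0015516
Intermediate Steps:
N(u) = 35 (N(u) = 7*5 = 35)
A = -9/2 (A = -(2 + 4)²/8 = -⅛*6² = -⅛*36 = -9/2 ≈ -4.5000)
M = -9/2 ≈ -4.5000
1/(-487*1 + N(3)*M) = 1/(-487*1 + 35*(-9/2)) = 1/(-487 - 315/2) = 1/(-1289/2) = -2/1289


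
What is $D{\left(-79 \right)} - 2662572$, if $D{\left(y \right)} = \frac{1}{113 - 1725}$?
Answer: $- \frac{4292066065}{1612} \approx -2.6626 \cdot 10^{6}$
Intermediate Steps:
$D{\left(y \right)} = - \frac{1}{1612}$ ($D{\left(y \right)} = \frac{1}{-1612} = - \frac{1}{1612}$)
$D{\left(-79 \right)} - 2662572 = - \frac{1}{1612} - 2662572 = - \frac{4292066065}{1612}$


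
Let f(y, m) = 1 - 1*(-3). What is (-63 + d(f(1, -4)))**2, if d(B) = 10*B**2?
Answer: 9409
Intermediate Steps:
f(y, m) = 4 (f(y, m) = 1 + 3 = 4)
(-63 + d(f(1, -4)))**2 = (-63 + 10*4**2)**2 = (-63 + 10*16)**2 = (-63 + 160)**2 = 97**2 = 9409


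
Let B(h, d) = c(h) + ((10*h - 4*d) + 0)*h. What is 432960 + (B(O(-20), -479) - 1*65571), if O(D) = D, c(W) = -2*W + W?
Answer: 333089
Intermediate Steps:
c(W) = -W
B(h, d) = -h + h*(-4*d + 10*h) (B(h, d) = -h + ((10*h - 4*d) + 0)*h = -h + ((-4*d + 10*h) + 0)*h = -h + (-4*d + 10*h)*h = -h + h*(-4*d + 10*h))
432960 + (B(O(-20), -479) - 1*65571) = 432960 + (-20*(-1 - 4*(-479) + 10*(-20)) - 1*65571) = 432960 + (-20*(-1 + 1916 - 200) - 65571) = 432960 + (-20*1715 - 65571) = 432960 + (-34300 - 65571) = 432960 - 99871 = 333089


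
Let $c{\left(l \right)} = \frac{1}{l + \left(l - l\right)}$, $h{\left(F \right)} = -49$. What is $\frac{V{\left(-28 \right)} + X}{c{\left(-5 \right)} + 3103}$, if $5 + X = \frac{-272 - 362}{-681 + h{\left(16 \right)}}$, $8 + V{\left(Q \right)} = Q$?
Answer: $- \frac{7324}{566261} \approx -0.012934$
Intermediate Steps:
$V{\left(Q \right)} = -8 + Q$
$c{\left(l \right)} = \frac{1}{l}$ ($c{\left(l \right)} = \frac{1}{l + 0} = \frac{1}{l}$)
$X = - \frac{1508}{365}$ ($X = -5 + \frac{-272 - 362}{-681 - 49} = -5 - \frac{634}{-730} = -5 - - \frac{317}{365} = -5 + \frac{317}{365} = - \frac{1508}{365} \approx -4.1315$)
$\frac{V{\left(-28 \right)} + X}{c{\left(-5 \right)} + 3103} = \frac{\left(-8 - 28\right) - \frac{1508}{365}}{\frac{1}{-5} + 3103} = \frac{-36 - \frac{1508}{365}}{- \frac{1}{5} + 3103} = - \frac{14648}{365 \cdot \frac{15514}{5}} = \left(- \frac{14648}{365}\right) \frac{5}{15514} = - \frac{7324}{566261}$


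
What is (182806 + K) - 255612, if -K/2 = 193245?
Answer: -459296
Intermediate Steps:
K = -386490 (K = -2*193245 = -386490)
(182806 + K) - 255612 = (182806 - 386490) - 255612 = -203684 - 255612 = -459296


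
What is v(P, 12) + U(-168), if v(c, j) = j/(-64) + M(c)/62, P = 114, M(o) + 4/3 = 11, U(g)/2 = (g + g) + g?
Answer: -1499951/1488 ≈ -1008.0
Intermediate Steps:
U(g) = 6*g (U(g) = 2*((g + g) + g) = 2*(2*g + g) = 2*(3*g) = 6*g)
M(o) = 29/3 (M(o) = -4/3 + 11 = 29/3)
v(c, j) = 29/186 - j/64 (v(c, j) = j/(-64) + (29/3)/62 = j*(-1/64) + (29/3)*(1/62) = -j/64 + 29/186 = 29/186 - j/64)
v(P, 12) + U(-168) = (29/186 - 1/64*12) + 6*(-168) = (29/186 - 3/16) - 1008 = -47/1488 - 1008 = -1499951/1488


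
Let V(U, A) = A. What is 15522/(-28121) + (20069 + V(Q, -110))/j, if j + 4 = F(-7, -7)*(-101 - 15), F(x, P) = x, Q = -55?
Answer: 548725263/22721768 ≈ 24.150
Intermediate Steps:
j = 808 (j = -4 - 7*(-101 - 15) = -4 - 7*(-116) = -4 + 812 = 808)
15522/(-28121) + (20069 + V(Q, -110))/j = 15522/(-28121) + (20069 - 110)/808 = 15522*(-1/28121) + 19959*(1/808) = -15522/28121 + 19959/808 = 548725263/22721768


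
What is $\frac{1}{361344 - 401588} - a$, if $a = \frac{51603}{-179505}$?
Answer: $\frac{692177209}{2407999740} \approx 0.28745$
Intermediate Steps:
$a = - \frac{17201}{59835}$ ($a = 51603 \left(- \frac{1}{179505}\right) = - \frac{17201}{59835} \approx -0.28747$)
$\frac{1}{361344 - 401588} - a = \frac{1}{361344 - 401588} - - \frac{17201}{59835} = \frac{1}{-40244} + \frac{17201}{59835} = - \frac{1}{40244} + \frac{17201}{59835} = \frac{692177209}{2407999740}$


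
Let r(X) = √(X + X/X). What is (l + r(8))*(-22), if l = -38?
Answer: 770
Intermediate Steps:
r(X) = √(1 + X) (r(X) = √(X + 1) = √(1 + X))
(l + r(8))*(-22) = (-38 + √(1 + 8))*(-22) = (-38 + √9)*(-22) = (-38 + 3)*(-22) = -35*(-22) = 770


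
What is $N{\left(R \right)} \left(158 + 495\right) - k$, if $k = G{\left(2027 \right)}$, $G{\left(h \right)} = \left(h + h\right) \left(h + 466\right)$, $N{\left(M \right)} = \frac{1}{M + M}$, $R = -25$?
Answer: $- \frac{505331753}{50} \approx -1.0107 \cdot 10^{7}$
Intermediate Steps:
$N{\left(M \right)} = \frac{1}{2 M}$
$G{\left(h \right)} = 2 h \left(466 + h\right)$
$k = 10106622$ ($k = 2 \cdot 2027 \left(466 + 2027\right) = 2 \cdot 2027 \cdot 2493 = 10106622$)
$N{\left(R \right)} \left(158 + 495\right) - k = \frac{1}{2 \left(-25\right)} \left(158 + 495\right) - 10106622 = \frac{1}{2} \left(- \frac{1}{25}\right) 653 - 10106622 = \left(- \frac{1}{50}\right) 653 - 10106622 = - \frac{653}{50} - 10106622 = - \frac{505331753}{50}$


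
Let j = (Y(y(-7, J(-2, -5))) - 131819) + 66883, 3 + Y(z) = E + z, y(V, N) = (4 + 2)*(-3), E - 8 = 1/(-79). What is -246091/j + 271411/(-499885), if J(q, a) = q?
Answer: 8325756521773/2564895938220 ≈ 3.2460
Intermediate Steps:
E = 631/79 (E = 8 + 1/(-79) = 8 - 1/79 = 631/79 ≈ 7.9873)
y(V, N) = -18 (y(V, N) = 6*(-3) = -18)
Y(z) = 394/79 + z (Y(z) = -3 + (631/79 + z) = 394/79 + z)
j = -5130972/79 (j = ((394/79 - 18) - 131819) + 66883 = (-1028/79 - 131819) + 66883 = -10414729/79 + 66883 = -5130972/79 ≈ -64949.)
-246091/j + 271411/(-499885) = -246091/(-5130972/79) + 271411/(-499885) = -246091*(-79/5130972) + 271411*(-1/499885) = 19441189/5130972 - 271411/499885 = 8325756521773/2564895938220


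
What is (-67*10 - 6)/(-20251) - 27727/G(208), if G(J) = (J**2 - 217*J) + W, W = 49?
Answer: 562731825/36917573 ≈ 15.243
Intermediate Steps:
G(J) = 49 + J**2 - 217*J (G(J) = (J**2 - 217*J) + 49 = 49 + J**2 - 217*J)
(-67*10 - 6)/(-20251) - 27727/G(208) = (-67*10 - 6)/(-20251) - 27727/(49 + 208**2 - 217*208) = (-670 - 6)*(-1/20251) - 27727/(49 + 43264 - 45136) = -676*(-1/20251) - 27727/(-1823) = 676/20251 - 27727*(-1/1823) = 676/20251 + 27727/1823 = 562731825/36917573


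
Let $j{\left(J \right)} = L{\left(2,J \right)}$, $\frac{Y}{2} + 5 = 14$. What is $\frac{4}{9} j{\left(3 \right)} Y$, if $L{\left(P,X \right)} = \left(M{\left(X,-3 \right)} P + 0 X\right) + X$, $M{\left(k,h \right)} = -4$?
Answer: $-40$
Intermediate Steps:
$L{\left(P,X \right)} = X - 4 P$ ($L{\left(P,X \right)} = \left(- 4 P + 0 X\right) + X = \left(- 4 P + 0\right) + X = - 4 P + X = X - 4 P$)
$Y = 18$ ($Y = -10 + 2 \cdot 14 = -10 + 28 = 18$)
$j{\left(J \right)} = -8 + J$ ($j{\left(J \right)} = J - 8 = -8 + J$)
$\frac{4}{9} j{\left(3 \right)} Y = \frac{4}{9} \left(-8 + 3\right) 18 = 4 \cdot \frac{1}{9} \left(-5\right) 18 = \frac{4}{9} \left(-5\right) 18 = \left(- \frac{20}{9}\right) 18 = -40$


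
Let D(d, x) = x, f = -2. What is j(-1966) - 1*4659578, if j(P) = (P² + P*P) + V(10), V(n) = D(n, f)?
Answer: 3070732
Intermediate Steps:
V(n) = -2
j(P) = -2 + 2*P² (j(P) = (P² + P*P) - 2 = (P² + P²) - 2 = 2*P² - 2 = -2 + 2*P²)
j(-1966) - 1*4659578 = (-2 + 2*(-1966)²) - 1*4659578 = (-2 + 2*3865156) - 4659578 = (-2 + 7730312) - 4659578 = 7730310 - 4659578 = 3070732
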